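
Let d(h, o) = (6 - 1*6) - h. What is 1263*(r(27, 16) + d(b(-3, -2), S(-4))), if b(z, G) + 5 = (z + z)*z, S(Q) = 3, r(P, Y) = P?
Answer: 17682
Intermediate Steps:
b(z, G) = -5 + 2*z² (b(z, G) = -5 + (z + z)*z = -5 + (2*z)*z = -5 + 2*z²)
d(h, o) = -h (d(h, o) = (6 - 6) - h = 0 - h = -h)
1263*(r(27, 16) + d(b(-3, -2), S(-4))) = 1263*(27 - (-5 + 2*(-3)²)) = 1263*(27 - (-5 + 2*9)) = 1263*(27 - (-5 + 18)) = 1263*(27 - 1*13) = 1263*(27 - 13) = 1263*14 = 17682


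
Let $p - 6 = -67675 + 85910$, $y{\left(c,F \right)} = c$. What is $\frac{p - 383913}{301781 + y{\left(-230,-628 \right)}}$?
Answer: $- \frac{365672}{301551} \approx -1.2126$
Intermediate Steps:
$p = 18241$ ($p = 6 + \left(-67675 + 85910\right) = 6 + 18235 = 18241$)
$\frac{p - 383913}{301781 + y{\left(-230,-628 \right)}} = \frac{18241 - 383913}{301781 - 230} = - \frac{365672}{301551}$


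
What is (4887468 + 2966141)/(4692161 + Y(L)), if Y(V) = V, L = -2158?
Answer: 7853609/4690003 ≈ 1.6745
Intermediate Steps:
(4887468 + 2966141)/(4692161 + Y(L)) = (4887468 + 2966141)/(4692161 - 2158) = 7853609/4690003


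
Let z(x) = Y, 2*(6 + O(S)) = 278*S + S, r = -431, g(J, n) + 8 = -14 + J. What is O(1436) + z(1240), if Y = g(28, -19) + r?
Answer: 199891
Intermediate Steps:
g(J, n) = -22 + J (g(J, n) = -8 + (-14 + J) = -22 + J)
O(S) = -6 + 279*S/2 (O(S) = -6 + (278*S + S)/2 = -6 + (279*S)/2 = -6 + 279*S/2)
Y = -425 (Y = (-22 + 28) - 431 = 6 - 431 = -425)
z(x) = -425
O(1436) + z(1240) = (-6 + (279/2)*1436) - 425 = (-6 + 200322) - 425 = 200316 - 425 = 199891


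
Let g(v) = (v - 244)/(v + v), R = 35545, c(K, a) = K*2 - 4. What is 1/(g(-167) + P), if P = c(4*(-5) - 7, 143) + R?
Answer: 334/11853069 ≈ 2.8178e-5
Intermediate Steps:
c(K, a) = -4 + 2*K (c(K, a) = 2*K - 4 = -4 + 2*K)
g(v) = (-244 + v)/(2*v) (g(v) = (-244 + v)/((2*v)) = (-244 + v)*(1/(2*v)) = (-244 + v)/(2*v))
P = 35487 (P = (-4 + 2*(4*(-5) - 7)) + 35545 = (-4 + 2*(-20 - 7)) + 35545 = (-4 + 2*(-27)) + 35545 = (-4 - 54) + 35545 = -58 + 35545 = 35487)
1/(g(-167) + P) = 1/((½)*(-244 - 167)/(-167) + 35487) = 1/((½)*(-1/167)*(-411) + 35487) = 1/(411/334 + 35487) = 1/(11853069/334) = 334/11853069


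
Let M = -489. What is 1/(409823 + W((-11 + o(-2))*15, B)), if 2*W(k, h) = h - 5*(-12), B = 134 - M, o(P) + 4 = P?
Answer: 2/820329 ≈ 2.4380e-6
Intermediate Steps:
o(P) = -4 + P
B = 623 (B = 134 - 1*(-489) = 134 + 489 = 623)
W(k, h) = 30 + h/2 (W(k, h) = (h - 5*(-12))/2 = (h + 60)/2 = (60 + h)/2 = 30 + h/2)
1/(409823 + W((-11 + o(-2))*15, B)) = 1/(409823 + (30 + (½)*623)) = 1/(409823 + (30 + 623/2)) = 1/(409823 + 683/2) = 1/(820329/2) = 2/820329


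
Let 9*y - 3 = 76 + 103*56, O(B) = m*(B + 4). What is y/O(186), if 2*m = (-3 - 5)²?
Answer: 1949/18240 ≈ 0.10685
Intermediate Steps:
m = 32 (m = (-3 - 5)²/2 = (½)*(-8)² = (½)*64 = 32)
O(B) = 128 + 32*B (O(B) = 32*(B + 4) = 32*(4 + B) = 128 + 32*B)
y = 1949/3 (y = ⅓ + (76 + 103*56)/9 = ⅓ + (76 + 5768)/9 = ⅓ + (⅑)*5844 = ⅓ + 1948/3 = 1949/3 ≈ 649.67)
y/O(186) = 1949/(3*(128 + 32*186)) = 1949/(3*(128 + 5952)) = (1949/3)/6080 = (1949/3)*(1/6080) = 1949/18240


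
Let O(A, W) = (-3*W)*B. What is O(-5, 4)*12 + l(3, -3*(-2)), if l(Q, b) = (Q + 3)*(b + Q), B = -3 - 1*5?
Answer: 1206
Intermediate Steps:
B = -8 (B = -3 - 5 = -8)
O(A, W) = 24*W (O(A, W) = -3*W*(-8) = 24*W)
l(Q, b) = (3 + Q)*(Q + b)
O(-5, 4)*12 + l(3, -3*(-2)) = (24*4)*12 + (3² + 3*3 + 3*(-3*(-2)) + 3*(-3*(-2))) = 96*12 + (9 + 9 + 3*6 + 3*6) = 1152 + (9 + 9 + 18 + 18) = 1152 + 54 = 1206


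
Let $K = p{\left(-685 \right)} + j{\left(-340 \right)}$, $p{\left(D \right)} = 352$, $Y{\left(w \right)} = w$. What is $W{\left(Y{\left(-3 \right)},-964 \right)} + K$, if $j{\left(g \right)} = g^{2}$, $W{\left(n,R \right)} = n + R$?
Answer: $114985$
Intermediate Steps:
$W{\left(n,R \right)} = R + n$
$K = 115952$ ($K = 352 + \left(-340\right)^{2} = 352 + 115600 = 115952$)
$W{\left(Y{\left(-3 \right)},-964 \right)} + K = \left(-964 - 3\right) + 115952 = -967 + 115952 = 114985$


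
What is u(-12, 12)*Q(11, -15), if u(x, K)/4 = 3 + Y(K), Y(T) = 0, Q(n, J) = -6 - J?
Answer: 108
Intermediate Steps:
u(x, K) = 12 (u(x, K) = 4*(3 + 0) = 4*3 = 12)
u(-12, 12)*Q(11, -15) = 12*(-6 - 1*(-15)) = 12*(-6 + 15) = 12*9 = 108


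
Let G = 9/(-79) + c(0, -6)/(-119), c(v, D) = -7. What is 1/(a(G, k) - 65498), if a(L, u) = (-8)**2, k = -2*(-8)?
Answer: -1/65434 ≈ -1.5283e-5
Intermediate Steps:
G = -74/1343 (G = 9/(-79) - 7/(-119) = 9*(-1/79) - 7*(-1/119) = -9/79 + 1/17 = -74/1343 ≈ -0.055101)
k = 16
a(L, u) = 64
1/(a(G, k) - 65498) = 1/(64 - 65498) = 1/(-65434) = -1/65434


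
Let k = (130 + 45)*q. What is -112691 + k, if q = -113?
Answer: -132466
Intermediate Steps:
k = -19775 (k = (130 + 45)*(-113) = 175*(-113) = -19775)
-112691 + k = -112691 - 19775 = -132466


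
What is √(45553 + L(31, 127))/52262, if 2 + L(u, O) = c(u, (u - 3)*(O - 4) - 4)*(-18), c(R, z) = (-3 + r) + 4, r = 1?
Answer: √45515/52262 ≈ 0.0040822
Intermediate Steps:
c(R, z) = 2 (c(R, z) = (-3 + 1) + 4 = -2 + 4 = 2)
L(u, O) = -38 (L(u, O) = -2 + 2*(-18) = -2 - 36 = -38)
√(45553 + L(31, 127))/52262 = √(45553 - 38)/52262 = √45515*(1/52262) = √45515/52262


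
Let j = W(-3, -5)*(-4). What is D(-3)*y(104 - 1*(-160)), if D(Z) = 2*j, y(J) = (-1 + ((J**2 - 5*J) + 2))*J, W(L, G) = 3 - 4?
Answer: 144412224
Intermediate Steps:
W(L, G) = -1
j = 4 (j = -1*(-4) = 4)
y(J) = J*(1 + J**2 - 5*J) (y(J) = (-1 + (2 + J**2 - 5*J))*J = (1 + J**2 - 5*J)*J = J*(1 + J**2 - 5*J))
D(Z) = 8 (D(Z) = 2*4 = 8)
D(-3)*y(104 - 1*(-160)) = 8*((104 - 1*(-160))*(1 + (104 - 1*(-160))**2 - 5*(104 - 1*(-160)))) = 8*((104 + 160)*(1 + (104 + 160)**2 - 5*(104 + 160))) = 8*(264*(1 + 264**2 - 5*264)) = 8*(264*(1 + 69696 - 1320)) = 8*(264*68377) = 8*18051528 = 144412224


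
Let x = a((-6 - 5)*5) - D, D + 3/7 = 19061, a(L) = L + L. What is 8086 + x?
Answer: -77592/7 ≈ -11085.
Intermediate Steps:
a(L) = 2*L
D = 133424/7 (D = -3/7 + 19061 = 133424/7 ≈ 19061.)
x = -134194/7 (x = 2*((-6 - 5)*5) - 1*133424/7 = 2*(-11*5) - 133424/7 = 2*(-55) - 133424/7 = -110 - 133424/7 = -134194/7 ≈ -19171.)
8086 + x = 8086 - 134194/7 = -77592/7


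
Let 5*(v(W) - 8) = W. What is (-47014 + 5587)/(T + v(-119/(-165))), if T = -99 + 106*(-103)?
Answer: 34177275/9082306 ≈ 3.7631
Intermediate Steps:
v(W) = 8 + W/5
T = -11017 (T = -99 - 10918 = -11017)
(-47014 + 5587)/(T + v(-119/(-165))) = (-47014 + 5587)/(-11017 + (8 + (-119/(-165))/5)) = -41427/(-11017 + (8 + (-119*(-1/165))/5)) = -41427/(-11017 + (8 + (⅕)*(119/165))) = -41427/(-11017 + (8 + 119/825)) = -41427/(-11017 + 6719/825) = -41427/(-9082306/825) = -41427*(-825/9082306) = 34177275/9082306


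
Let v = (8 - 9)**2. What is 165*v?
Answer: 165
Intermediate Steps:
v = 1 (v = (-1)**2 = 1)
165*v = 165*1 = 165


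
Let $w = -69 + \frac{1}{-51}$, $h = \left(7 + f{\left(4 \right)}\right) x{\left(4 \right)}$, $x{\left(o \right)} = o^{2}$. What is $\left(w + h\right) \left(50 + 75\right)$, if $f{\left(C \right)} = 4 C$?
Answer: $\frac{1906000}{51} \approx 37373.0$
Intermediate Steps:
$h = 368$ ($h = \left(7 + 4 \cdot 4\right) 4^{2} = \left(7 + 16\right) 16 = 23 \cdot 16 = 368$)
$w = - \frac{3520}{51}$ ($w = -69 - \frac{1}{51} = - \frac{3520}{51} \approx -69.02$)
$\left(w + h\right) \left(50 + 75\right) = \left(- \frac{3520}{51} + 368\right) \left(50 + 75\right) = \frac{15248}{51} \cdot 125 = \frac{1906000}{51}$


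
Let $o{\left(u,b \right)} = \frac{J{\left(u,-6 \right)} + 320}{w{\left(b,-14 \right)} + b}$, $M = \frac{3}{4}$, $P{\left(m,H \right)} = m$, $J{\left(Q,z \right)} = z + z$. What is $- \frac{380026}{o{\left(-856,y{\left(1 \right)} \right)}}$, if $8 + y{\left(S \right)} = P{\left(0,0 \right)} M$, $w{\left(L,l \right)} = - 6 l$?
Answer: $- \frac{7220494}{77} \approx -93773.0$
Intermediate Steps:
$J{\left(Q,z \right)} = 2 z$
$M = \frac{3}{4}$ ($M = 3 \cdot \frac{1}{4} = \frac{3}{4} \approx 0.75$)
$y{\left(S \right)} = -8$ ($y{\left(S \right)} = -8 + 0 \cdot \frac{3}{4} = -8 + 0 = -8$)
$o{\left(u,b \right)} = \frac{308}{84 + b}$ ($o{\left(u,b \right)} = \frac{2 \left(-6\right) + 320}{\left(-6\right) \left(-14\right) + b} = \frac{-12 + 320}{84 + b} = \frac{308}{84 + b}$)
$- \frac{380026}{o{\left(-856,y{\left(1 \right)} \right)}} = - \frac{380026}{308 \frac{1}{84 - 8}} = - \frac{380026}{308 \cdot \frac{1}{76}} = - \frac{380026}{\frac{77}{19}} = \left(-380026\right) \frac{19}{77} = - \frac{7220494}{77}$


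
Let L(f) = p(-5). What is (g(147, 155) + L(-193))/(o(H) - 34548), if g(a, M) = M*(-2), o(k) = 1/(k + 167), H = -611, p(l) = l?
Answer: 139860/15339313 ≈ 0.0091178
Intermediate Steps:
o(k) = 1/(167 + k)
L(f) = -5
g(a, M) = -2*M
(g(147, 155) + L(-193))/(o(H) - 34548) = (-2*155 - 5)/(1/(167 - 611) - 34548) = (-310 - 5)/(1/(-444) - 34548) = -315/(-1/444 - 34548) = -315/(-15339313/444) = -315*(-444/15339313) = 139860/15339313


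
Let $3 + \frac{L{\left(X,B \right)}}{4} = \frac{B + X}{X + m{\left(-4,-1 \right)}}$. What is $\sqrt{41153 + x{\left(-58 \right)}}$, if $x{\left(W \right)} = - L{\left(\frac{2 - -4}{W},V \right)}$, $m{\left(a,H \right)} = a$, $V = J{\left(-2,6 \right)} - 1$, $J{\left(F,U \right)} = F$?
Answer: $\frac{5 \sqrt{23315789}}{119} \approx 202.88$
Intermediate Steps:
$V = -3$ ($V = -2 - 1 = -3$)
$L{\left(X,B \right)} = -12 + \frac{4 \left(B + X\right)}{-4 + X}$ ($L{\left(X,B \right)} = -12 + 4 \frac{B + X}{X - 4} = -12 + 4 \frac{B + X}{-4 + X} = -12 + \frac{4 \left(B + X\right)}{-4 + X}$)
$x{\left(W \right)} = - \frac{4 \left(9 - \frac{12}{W}\right)}{-4 + \frac{6}{W}}$ ($x{\left(W \right)} = - \frac{4 \left(12 - 3 - 2 \frac{2 - -4}{W}\right)}{-4 + \frac{2 - -4}{W}} = - \frac{4 \left(12 - 3 - 2 \frac{2 + 4}{W}\right)}{-4 + \frac{2 + 4}{W}} = - \frac{4 \left(12 - 3 - 2 \frac{6}{W}\right)}{-4 + \frac{6}{W}} = - \frac{4 \left(12 - 3 - \frac{12}{W}\right)}{-4 + \frac{6}{W}} = - \frac{4 \left(9 - \frac{12}{W}\right)}{-4 + \frac{6}{W}}$)
$\sqrt{41153 + x{\left(-58 \right)}} = \sqrt{41153 + \frac{6 \left(-4 + 3 \left(-58\right)\right)}{-3 + 2 \left(-58\right)}} = \sqrt{41153 + \frac{6 \left(-4 - 174\right)}{-3 - 116}} = \sqrt{41153 + 6 \frac{1}{-119} \left(-178\right)} = \sqrt{41153 + 6 \left(- \frac{1}{119}\right) \left(-178\right)} = \sqrt{41153 + \frac{1068}{119}} = \sqrt{\frac{4898275}{119}} = \frac{5 \sqrt{23315789}}{119}$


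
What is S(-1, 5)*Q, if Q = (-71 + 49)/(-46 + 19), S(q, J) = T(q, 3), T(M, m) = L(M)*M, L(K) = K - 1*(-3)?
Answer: -44/27 ≈ -1.6296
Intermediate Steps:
L(K) = 3 + K (L(K) = K + 3 = 3 + K)
T(M, m) = M*(3 + M) (T(M, m) = (3 + M)*M = M*(3 + M))
S(q, J) = q*(3 + q)
Q = 22/27 (Q = -22/(-27) = -22*(-1/27) = 22/27 ≈ 0.81481)
S(-1, 5)*Q = -(3 - 1)*(22/27) = -1*2*(22/27) = -2*22/27 = -44/27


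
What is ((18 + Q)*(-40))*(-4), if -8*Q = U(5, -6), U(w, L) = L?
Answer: 3000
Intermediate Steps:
Q = ¾ (Q = -⅛*(-6) = ¾ ≈ 0.75000)
((18 + Q)*(-40))*(-4) = ((18 + ¾)*(-40))*(-4) = ((75/4)*(-40))*(-4) = -750*(-4) = 3000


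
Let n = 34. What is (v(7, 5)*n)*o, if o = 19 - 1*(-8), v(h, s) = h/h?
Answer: 918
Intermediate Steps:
v(h, s) = 1
o = 27 (o = 19 + 8 = 27)
(v(7, 5)*n)*o = (1*34)*27 = 34*27 = 918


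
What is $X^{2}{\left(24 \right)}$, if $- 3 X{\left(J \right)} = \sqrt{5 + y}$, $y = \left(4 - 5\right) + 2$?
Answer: $\frac{2}{3} \approx 0.66667$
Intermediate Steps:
$y = 1$ ($y = -1 + 2 = 1$)
$X{\left(J \right)} = - \frac{\sqrt{6}}{3}$ ($X{\left(J \right)} = - \frac{\sqrt{5 + 1}}{3} = - \frac{\sqrt{6}}{3}$)
$X^{2}{\left(24 \right)} = \left(- \frac{\sqrt{6}}{3}\right)^{2} = \frac{2}{3}$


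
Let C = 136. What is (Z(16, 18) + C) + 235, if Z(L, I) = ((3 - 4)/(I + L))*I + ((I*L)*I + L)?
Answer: 94698/17 ≈ 5570.5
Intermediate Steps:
Z(L, I) = L + L*I² - I/(I + L) (Z(L, I) = (-1/(I + L))*I + (L*I² + L) = -I/(I + L) + (L + L*I²) = L + L*I² - I/(I + L))
(Z(16, 18) + C) + 235 = ((16² - 1*18 + 18*16 + 16*18³ + 18²*16²)/(18 + 16) + 136) + 235 = ((256 - 18 + 288 + 16*5832 + 324*256)/34 + 136) + 235 = ((256 - 18 + 288 + 93312 + 82944)/34 + 136) + 235 = ((1/34)*176782 + 136) + 235 = (88391/17 + 136) + 235 = 90703/17 + 235 = 94698/17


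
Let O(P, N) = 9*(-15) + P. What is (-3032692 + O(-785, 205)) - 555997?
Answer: -3589609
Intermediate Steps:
O(P, N) = -135 + P
(-3032692 + O(-785, 205)) - 555997 = (-3032692 + (-135 - 785)) - 555997 = (-3032692 - 920) - 555997 = -3033612 - 555997 = -3589609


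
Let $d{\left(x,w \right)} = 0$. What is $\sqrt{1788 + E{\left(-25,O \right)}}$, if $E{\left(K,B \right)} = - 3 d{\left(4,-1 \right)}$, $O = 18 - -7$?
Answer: $2 \sqrt{447} \approx 42.285$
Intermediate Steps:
$O = 25$ ($O = 18 + 7 = 25$)
$E{\left(K,B \right)} = 0$ ($E{\left(K,B \right)} = \left(-3\right) 0 = 0$)
$\sqrt{1788 + E{\left(-25,O \right)}} = \sqrt{1788 + 0} = \sqrt{1788} = 2 \sqrt{447}$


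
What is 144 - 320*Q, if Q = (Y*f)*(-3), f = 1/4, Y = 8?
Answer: 2064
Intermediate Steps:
f = ¼ ≈ 0.25000
Q = -6 (Q = (8*(¼))*(-3) = 2*(-3) = -6)
144 - 320*Q = 144 - 320*(-6) = 144 + 1920 = 2064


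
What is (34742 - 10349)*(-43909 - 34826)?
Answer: -1920582855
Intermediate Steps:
(34742 - 10349)*(-43909 - 34826) = 24393*(-78735) = -1920582855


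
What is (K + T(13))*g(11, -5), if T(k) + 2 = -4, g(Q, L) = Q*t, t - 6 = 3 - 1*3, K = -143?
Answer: -9834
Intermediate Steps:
t = 6 (t = 6 + (3 - 1*3) = 6 + (3 - 3) = 6 + 0 = 6)
g(Q, L) = 6*Q (g(Q, L) = Q*6 = 6*Q)
T(k) = -6 (T(k) = -2 - 4 = -6)
(K + T(13))*g(11, -5) = (-143 - 6)*(6*11) = -149*66 = -9834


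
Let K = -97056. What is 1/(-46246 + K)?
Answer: -1/143302 ≈ -6.9783e-6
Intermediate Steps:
1/(-46246 + K) = 1/(-46246 - 97056) = 1/(-143302) = -1/143302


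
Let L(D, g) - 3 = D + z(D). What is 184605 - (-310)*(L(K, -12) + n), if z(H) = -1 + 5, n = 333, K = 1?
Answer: 290315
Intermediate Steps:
z(H) = 4
L(D, g) = 7 + D (L(D, g) = 3 + (D + 4) = 3 + (4 + D) = 7 + D)
184605 - (-310)*(L(K, -12) + n) = 184605 - (-310)*((7 + 1) + 333) = 184605 - (-310)*(8 + 333) = 184605 - (-310)*341 = 184605 - 1*(-105710) = 184605 + 105710 = 290315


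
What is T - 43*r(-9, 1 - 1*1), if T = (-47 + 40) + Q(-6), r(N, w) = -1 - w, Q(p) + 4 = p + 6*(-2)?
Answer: 14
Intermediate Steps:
Q(p) = -16 + p (Q(p) = -4 + (p + 6*(-2)) = -4 + (p - 12) = -4 + (-12 + p) = -16 + p)
T = -29 (T = (-47 + 40) + (-16 - 6) = -7 - 22 = -29)
T - 43*r(-9, 1 - 1*1) = -29 - 43*(-1 - (1 - 1*1)) = -29 - 43*(-1 - (1 - 1)) = -29 - 43*(-1 - 1*0) = -29 - 43*(-1 + 0) = -29 - 43*(-1) = -29 + 43 = 14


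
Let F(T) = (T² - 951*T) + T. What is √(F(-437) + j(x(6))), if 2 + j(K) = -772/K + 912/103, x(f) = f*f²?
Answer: √2083433812014/1854 ≈ 778.54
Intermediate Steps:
x(f) = f³
j(K) = 706/103 - 772/K (j(K) = -2 + (-772/K + 912/103) = -2 + (912/103 - 772/K) = 706/103 - 772/K)
F(T) = T² - 950*T
√(F(-437) + j(x(6))) = √(-437*(-950 - 437) + (706/103 - 772/(6³))) = √(-437*(-1387) + (706/103 - 772/216)) = √(606119 + (706/103 - 772*1/216)) = √(606119 + (706/103 - 193/54)) = √(606119 + 18245/5562) = √(3371252123/5562) = √2083433812014/1854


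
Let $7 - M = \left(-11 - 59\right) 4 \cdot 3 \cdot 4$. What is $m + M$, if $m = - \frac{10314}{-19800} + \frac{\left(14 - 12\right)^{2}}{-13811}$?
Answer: $\frac{51159710003}{15192100} \approx 3367.5$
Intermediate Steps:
$m = \frac{7909303}{15192100}$ ($m = \left(-10314\right) \left(- \frac{1}{19800}\right) + 2^{2} \left(- \frac{1}{13811}\right) = \frac{573}{1100} + 4 \left(- \frac{1}{13811}\right) = \frac{573}{1100} - \frac{4}{13811} = \frac{7909303}{15192100} \approx 0.52062$)
$M = 3367$ ($M = 7 - \left(-11 - 59\right) 4 \cdot 3 \cdot 4 = 7 - - 70 \cdot 4 \cdot 12 = 7 - \left(-70\right) 48 = 7 - -3360 = 7 + 3360 = 3367$)
$m + M = \frac{7909303}{15192100} + 3367 = \frac{51159710003}{15192100}$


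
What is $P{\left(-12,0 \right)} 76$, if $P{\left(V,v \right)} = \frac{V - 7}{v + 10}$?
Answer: $- \frac{722}{5} \approx -144.4$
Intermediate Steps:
$P{\left(V,v \right)} = \frac{-7 + V}{10 + v}$
$P{\left(-12,0 \right)} 76 = \frac{-7 - 12}{10 + 0} \cdot 76 = \frac{1}{10} \left(-19\right) 76 = \left(- \frac{19}{10}\right) 76 = - \frac{722}{5}$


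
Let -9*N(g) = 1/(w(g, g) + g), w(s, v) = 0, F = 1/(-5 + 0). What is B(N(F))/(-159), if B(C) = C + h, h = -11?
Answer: 94/1431 ≈ 0.065688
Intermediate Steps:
F = -1/5 (F = 1/(-5) = -1/5 ≈ -0.20000)
N(g) = -1/(9*g) (N(g) = -1/(9*(0 + g)) = -1/(9*g))
B(C) = -11 + C (B(C) = C - 11 = -11 + C)
B(N(F))/(-159) = (-11 - 1/(9*(-1/5)))/(-159) = (-11 - 1/9*(-5))*(-1/159) = (-11 + 5/9)*(-1/159) = -94/9*(-1/159) = 94/1431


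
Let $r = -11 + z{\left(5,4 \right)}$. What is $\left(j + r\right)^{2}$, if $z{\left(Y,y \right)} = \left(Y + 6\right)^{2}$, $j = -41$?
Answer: $4761$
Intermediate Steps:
$z{\left(Y,y \right)} = \left(6 + Y\right)^{2}$
$r = 110$ ($r = -11 + \left(6 + 5\right)^{2} = -11 + 11^{2} = -11 + 121 = 110$)
$\left(j + r\right)^{2} = \left(-41 + 110\right)^{2} = 69^{2} = 4761$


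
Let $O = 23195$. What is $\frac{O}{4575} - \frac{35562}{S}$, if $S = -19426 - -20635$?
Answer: $- \frac{8976893}{368745} \approx -24.344$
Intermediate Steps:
$S = 1209$ ($S = -19426 + 20635 = 1209$)
$\frac{O}{4575} - \frac{35562}{S} = \frac{23195}{4575} - \frac{35562}{1209} = 23195 \cdot \frac{1}{4575} - \frac{11854}{403} = \frac{4639}{915} - \frac{11854}{403} = - \frac{8976893}{368745}$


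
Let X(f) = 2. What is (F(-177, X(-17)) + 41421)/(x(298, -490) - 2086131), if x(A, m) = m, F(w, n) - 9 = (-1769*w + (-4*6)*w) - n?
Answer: -358789/2086621 ≈ -0.17195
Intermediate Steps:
F(w, n) = 9 - n - 1793*w (F(w, n) = 9 + ((-1769*w + (-4*6)*w) - n) = 9 + ((-1769*w - 24*w) - n) = 9 + (-1793*w - n) = 9 + (-n - 1793*w) = 9 - n - 1793*w)
(F(-177, X(-17)) + 41421)/(x(298, -490) - 2086131) = ((9 - 1*2 - 1793*(-177)) + 41421)/(-490 - 2086131) = ((9 - 2 + 317361) + 41421)/(-2086621) = (317368 + 41421)*(-1/2086621) = 358789*(-1/2086621) = -358789/2086621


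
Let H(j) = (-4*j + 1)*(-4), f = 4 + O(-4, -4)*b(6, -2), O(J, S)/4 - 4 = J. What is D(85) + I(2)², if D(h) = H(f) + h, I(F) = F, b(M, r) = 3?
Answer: 149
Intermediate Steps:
O(J, S) = 16 + 4*J
f = 4 (f = 4 + (16 + 4*(-4))*3 = 4 + (16 - 16)*3 = 4 + 0*3 = 4 + 0 = 4)
H(j) = -4 + 16*j (H(j) = (1 - 4*j)*(-4) = -4 + 16*j)
D(h) = 60 + h (D(h) = (-4 + 16*4) + h = (-4 + 64) + h = 60 + h)
D(85) + I(2)² = (60 + 85) + 2² = 145 + 4 = 149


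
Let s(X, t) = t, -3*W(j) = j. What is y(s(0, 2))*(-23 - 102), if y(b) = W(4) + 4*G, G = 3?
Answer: -4000/3 ≈ -1333.3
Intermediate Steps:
W(j) = -j/3
y(b) = 32/3 (y(b) = -1/3*4 + 4*3 = -4/3 + 12 = 32/3)
y(s(0, 2))*(-23 - 102) = 32*(-23 - 102)/3 = (32/3)*(-125) = -4000/3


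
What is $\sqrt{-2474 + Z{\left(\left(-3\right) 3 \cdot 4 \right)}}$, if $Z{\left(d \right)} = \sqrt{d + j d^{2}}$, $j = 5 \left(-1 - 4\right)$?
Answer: $\sqrt{-2474 + 6 i \sqrt{901}} \approx 1.8092 + 49.772 i$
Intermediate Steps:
$j = -25$ ($j = 5 \left(-5\right) = -25$)
$Z{\left(d \right)} = \sqrt{d - 25 d^{2}}$
$\sqrt{-2474 + Z{\left(\left(-3\right) 3 \cdot 4 \right)}} = \sqrt{-2474 + \sqrt{\left(-3\right) 3 \cdot 4 \left(1 - 25 \left(-3\right) 3 \cdot 4\right)}} = \sqrt{-2474 + \sqrt{\left(-9\right) 4 \left(1 - 25 \left(\left(-9\right) 4\right)\right)}} = \sqrt{-2474 + \sqrt{- 36 \left(1 - -900\right)}} = \sqrt{-2474 + \sqrt{- 36 \left(1 + 900\right)}} = \sqrt{-2474 + \sqrt{\left(-36\right) 901}} = \sqrt{-2474 + \sqrt{-32436}} = \sqrt{-2474 + 6 i \sqrt{901}}$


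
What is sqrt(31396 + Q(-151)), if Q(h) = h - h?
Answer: 2*sqrt(7849) ≈ 177.19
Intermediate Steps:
Q(h) = 0
sqrt(31396 + Q(-151)) = sqrt(31396 + 0) = sqrt(31396) = 2*sqrt(7849)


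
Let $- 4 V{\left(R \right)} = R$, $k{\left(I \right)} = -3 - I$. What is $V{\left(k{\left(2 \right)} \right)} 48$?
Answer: $60$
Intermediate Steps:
$V{\left(R \right)} = - \frac{R}{4}$
$V{\left(k{\left(2 \right)} \right)} 48 = - \frac{-3 - 2}{4} \cdot 48 = \left(- \frac{1}{4}\right) \left(-5\right) 48 = \frac{5}{4} \cdot 48 = 60$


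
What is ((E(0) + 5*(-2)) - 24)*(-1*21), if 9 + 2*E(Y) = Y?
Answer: 1617/2 ≈ 808.50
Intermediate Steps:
E(Y) = -9/2 + Y/2
((E(0) + 5*(-2)) - 24)*(-1*21) = (((-9/2 + (1/2)*0) + 5*(-2)) - 24)*(-1*21) = (((-9/2 + 0) - 10) - 24)*(-21) = ((-9/2 - 10) - 24)*(-21) = (-29/2 - 24)*(-21) = -77/2*(-21) = 1617/2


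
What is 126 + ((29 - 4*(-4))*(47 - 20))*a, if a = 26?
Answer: 31716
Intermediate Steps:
126 + ((29 - 4*(-4))*(47 - 20))*a = 126 + ((29 - 4*(-4))*(47 - 20))*26 = 126 + ((29 + 16)*27)*26 = 126 + (45*27)*26 = 126 + 1215*26 = 126 + 31590 = 31716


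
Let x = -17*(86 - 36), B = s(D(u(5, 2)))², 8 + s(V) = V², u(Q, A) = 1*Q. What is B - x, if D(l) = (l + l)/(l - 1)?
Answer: 13649/16 ≈ 853.06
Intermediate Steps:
u(Q, A) = Q
D(l) = 2*l/(-1 + l) (D(l) = (2*l)/(-1 + l) = 2*l/(-1 + l))
s(V) = -8 + V²
B = 49/16 (B = (-8 + (2*5/(-1 + 5))²)² = (-8 + (2*5/4)²)² = (-8 + (2*5*(¼))²)² = (-8 + (5/2)²)² = (-8 + 25/4)² = (-7/4)² = 49/16 ≈ 3.0625)
x = -850 (x = -17*50 = -850)
B - x = 49/16 - 1*(-850) = 49/16 + 850 = 13649/16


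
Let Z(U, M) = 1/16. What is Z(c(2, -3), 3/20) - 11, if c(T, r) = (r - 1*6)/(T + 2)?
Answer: -175/16 ≈ -10.938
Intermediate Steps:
c(T, r) = (-6 + r)/(2 + T) (c(T, r) = (r - 6)/(2 + T) = (-6 + r)/(2 + T))
Z(U, M) = 1/16
Z(c(2, -3), 3/20) - 11 = 1/16 - 11 = -175/16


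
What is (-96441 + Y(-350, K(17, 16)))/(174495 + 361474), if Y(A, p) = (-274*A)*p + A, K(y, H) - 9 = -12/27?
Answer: 6513181/4823721 ≈ 1.3502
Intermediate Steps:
K(y, H) = 77/9 (K(y, H) = 9 - 12/27 = 9 - 12*1/27 = 9 - 4/9 = 77/9)
Y(A, p) = A - 274*A*p (Y(A, p) = -274*A*p + A = A - 274*A*p)
(-96441 + Y(-350, K(17, 16)))/(174495 + 361474) = (-96441 - 350*(1 - 274*77/9))/(174495 + 361474) = (-96441 - 350*(1 - 21098/9))/535969 = (-96441 - 350*(-21089/9))*(1/535969) = (-96441 + 7381150/9)*(1/535969) = (6513181/9)*(1/535969) = 6513181/4823721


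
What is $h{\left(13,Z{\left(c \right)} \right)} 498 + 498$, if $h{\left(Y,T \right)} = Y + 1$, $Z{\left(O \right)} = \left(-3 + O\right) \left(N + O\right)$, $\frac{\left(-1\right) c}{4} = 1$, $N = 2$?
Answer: $7470$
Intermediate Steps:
$c = -4$ ($c = \left(-4\right) 1 = -4$)
$Z{\left(O \right)} = \left(-3 + O\right) \left(2 + O\right)$
$h{\left(Y,T \right)} = 1 + Y$
$h{\left(13,Z{\left(c \right)} \right)} 498 + 498 = \left(1 + 13\right) 498 + 498 = 14 \cdot 498 + 498 = 6972 + 498 = 7470$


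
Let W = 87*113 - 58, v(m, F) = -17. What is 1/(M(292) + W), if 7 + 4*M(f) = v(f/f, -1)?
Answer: 1/9767 ≈ 0.00010239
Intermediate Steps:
M(f) = -6 (M(f) = -7/4 + (1/4)*(-17) = -7/4 - 17/4 = -6)
W = 9773 (W = 9831 - 58 = 9773)
1/(M(292) + W) = 1/(-6 + 9773) = 1/9767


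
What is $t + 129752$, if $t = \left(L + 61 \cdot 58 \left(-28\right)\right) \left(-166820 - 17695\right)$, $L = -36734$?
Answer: $25056897722$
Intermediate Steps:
$t = 25056767970$ ($t = \left(-36734 + 61 \cdot 58 \left(-28\right)\right) \left(-166820 - 17695\right) = \left(-36734 + 3538 \left(-28\right)\right) \left(-184515\right) = \left(-36734 - 99064\right) \left(-184515\right) = \left(-135798\right) \left(-184515\right) = 25056767970$)
$t + 129752 = 25056767970 + 129752 = 25056897722$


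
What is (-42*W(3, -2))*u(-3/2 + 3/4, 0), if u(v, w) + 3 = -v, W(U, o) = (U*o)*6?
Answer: -3402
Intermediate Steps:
W(U, o) = 6*U*o
u(v, w) = -3 - v
(-42*W(3, -2))*u(-3/2 + 3/4, 0) = (-252*3*(-2))*(-3 - (-3/2 + 3/4)) = (-42*(-36))*(-3 - (-3*1/2 + 3*(1/4))) = 1512*(-3 - (-3/2 + 3/4)) = 1512*(-3 - 1*(-3/4)) = 1512*(-3 + 3/4) = 1512*(-9/4) = -3402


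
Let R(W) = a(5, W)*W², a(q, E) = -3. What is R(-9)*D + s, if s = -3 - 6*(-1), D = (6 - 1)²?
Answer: -6072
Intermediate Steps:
R(W) = -3*W²
D = 25 (D = 5² = 25)
s = 3 (s = -3 + 6 = 3)
R(-9)*D + s = -3*(-9)²*25 + 3 = -3*81*25 + 3 = -243*25 + 3 = -6075 + 3 = -6072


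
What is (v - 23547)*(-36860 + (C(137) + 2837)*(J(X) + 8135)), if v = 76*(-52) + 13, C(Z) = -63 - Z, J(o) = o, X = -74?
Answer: -583252837542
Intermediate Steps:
v = -3939 (v = -3952 + 13 = -3939)
(v - 23547)*(-36860 + (C(137) + 2837)*(J(X) + 8135)) = (-3939 - 23547)*(-36860 + ((-63 - 1*137) + 2837)*(-74 + 8135)) = -27486*(-36860 + ((-63 - 137) + 2837)*8061) = -27486*(-36860 + (-200 + 2837)*8061) = -27486*(-36860 + 2637*8061) = -27486*(-36860 + 21256857) = -27486*21219997 = -583252837542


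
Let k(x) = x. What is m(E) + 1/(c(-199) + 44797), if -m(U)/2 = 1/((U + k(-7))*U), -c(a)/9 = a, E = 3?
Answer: 23297/139764 ≈ 0.16669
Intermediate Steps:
c(a) = -9*a
m(U) = -2/(U*(-7 + U)) (m(U) = -2/((U - 7)*U) = -2/((-7 + U)*U) = -2/(U*(-7 + U)))
m(E) + 1/(c(-199) + 44797) = -2/(3*(-7 + 3)) + 1/(-9*(-199) + 44797) = -2*⅓/(-4) + 1/(1791 + 44797) = -2*⅓*(-¼) + 1/46588 = ⅙ + 1/46588 = 23297/139764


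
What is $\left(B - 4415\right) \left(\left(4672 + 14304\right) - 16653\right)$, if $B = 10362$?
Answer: $13814881$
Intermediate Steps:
$\left(B - 4415\right) \left(\left(4672 + 14304\right) - 16653\right) = \left(10362 - 4415\right) \left(\left(4672 + 14304\right) - 16653\right) = 5947 \left(18976 - 16653\right) = 5947 \cdot 2323 = 13814881$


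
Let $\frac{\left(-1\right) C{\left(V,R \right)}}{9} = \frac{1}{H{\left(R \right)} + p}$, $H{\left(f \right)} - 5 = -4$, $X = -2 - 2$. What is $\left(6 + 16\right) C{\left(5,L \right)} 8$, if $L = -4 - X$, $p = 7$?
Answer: $-198$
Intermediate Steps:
$X = -4$ ($X = -2 - 2 = -4$)
$L = 0$ ($L = -4 - -4 = -4 + 4 = 0$)
$H{\left(f \right)} = 1$ ($H{\left(f \right)} = 5 - 4 = 1$)
$C{\left(V,R \right)} = - \frac{9}{8}$ ($C{\left(V,R \right)} = - \frac{9}{1 + 7} = - \frac{9}{8}$)
$\left(6 + 16\right) C{\left(5,L \right)} 8 = \left(6 + 16\right) \left(- \frac{9}{8}\right) 8 = 22 \left(- \frac{9}{8}\right) 8 = \left(- \frac{99}{4}\right) 8 = -198$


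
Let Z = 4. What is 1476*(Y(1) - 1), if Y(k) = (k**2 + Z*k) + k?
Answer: 7380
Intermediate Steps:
Y(k) = k**2 + 5*k (Y(k) = (k**2 + 4*k) + k = k**2 + 5*k)
1476*(Y(1) - 1) = 1476*(1*(5 + 1) - 1) = 1476*(1*6 - 1) = 1476*(6 - 1) = 1476*5 = 7380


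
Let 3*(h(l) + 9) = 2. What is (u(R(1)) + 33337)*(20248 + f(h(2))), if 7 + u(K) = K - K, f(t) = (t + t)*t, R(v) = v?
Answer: 2038485020/3 ≈ 6.7949e+8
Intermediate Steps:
h(l) = -25/3 (h(l) = -9 + (⅓)*2 = -9 + ⅔ = -25/3)
f(t) = 2*t² (f(t) = (2*t)*t = 2*t²)
u(K) = -7 (u(K) = -7 + (K - K) = -7 + 0 = -7)
(u(R(1)) + 33337)*(20248 + f(h(2))) = (-7 + 33337)*(20248 + 2*(-25/3)²) = 33330*(20248 + 2*(625/9)) = 33330*(20248 + 1250/9) = 33330*(183482/9) = 2038485020/3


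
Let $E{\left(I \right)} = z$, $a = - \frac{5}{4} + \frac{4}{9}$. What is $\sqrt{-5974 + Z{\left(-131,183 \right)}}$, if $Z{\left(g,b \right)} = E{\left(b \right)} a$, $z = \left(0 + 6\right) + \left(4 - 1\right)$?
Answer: $\frac{5 i \sqrt{957}}{2} \approx 77.339 i$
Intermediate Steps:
$z = 9$ ($z = 6 + \left(4 - 1\right) = 6 + 3 = 9$)
$a = - \frac{29}{36}$ ($a = \left(-5\right) \frac{1}{4} + 4 \cdot \frac{1}{9} = - \frac{5}{4} + \frac{4}{9} = - \frac{29}{36} \approx -0.80556$)
$E{\left(I \right)} = 9$
$Z{\left(g,b \right)} = - \frac{29}{4}$ ($Z{\left(g,b \right)} = 9 \left(- \frac{29}{36}\right) = - \frac{29}{4}$)
$\sqrt{-5974 + Z{\left(-131,183 \right)}} = \sqrt{-5974 - \frac{29}{4}} = \sqrt{- \frac{23925}{4}} = \frac{5 i \sqrt{957}}{2}$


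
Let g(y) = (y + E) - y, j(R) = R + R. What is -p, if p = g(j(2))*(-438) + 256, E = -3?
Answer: -1570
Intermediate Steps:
j(R) = 2*R
g(y) = -3 (g(y) = (y - 3) - y = (-3 + y) - y = -3)
p = 1570 (p = -3*(-438) + 256 = 1314 + 256 = 1570)
-p = -1*1570 = -1570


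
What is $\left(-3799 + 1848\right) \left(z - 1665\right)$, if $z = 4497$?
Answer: $-5525232$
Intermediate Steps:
$\left(-3799 + 1848\right) \left(z - 1665\right) = \left(-3799 + 1848\right) \left(4497 - 1665\right) = \left(-1951\right) 2832 = -5525232$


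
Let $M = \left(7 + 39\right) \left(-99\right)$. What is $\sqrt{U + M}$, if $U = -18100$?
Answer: $i \sqrt{22654} \approx 150.51 i$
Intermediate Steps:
$M = -4554$ ($M = 46 \left(-99\right) = -4554$)
$\sqrt{U + M} = \sqrt{-18100 - 4554} = \sqrt{-22654} = i \sqrt{22654}$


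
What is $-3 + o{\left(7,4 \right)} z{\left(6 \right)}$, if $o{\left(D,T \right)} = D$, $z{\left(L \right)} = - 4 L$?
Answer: $-171$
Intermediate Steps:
$-3 + o{\left(7,4 \right)} z{\left(6 \right)} = -3 + 7 \left(\left(-4\right) 6\right) = -3 + 7 \left(-24\right) = -3 - 168 = -171$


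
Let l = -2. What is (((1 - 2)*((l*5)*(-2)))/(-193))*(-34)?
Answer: -680/193 ≈ -3.5233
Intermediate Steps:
(((1 - 2)*((l*5)*(-2)))/(-193))*(-34) = (((1 - 2)*(-2*5*(-2)))/(-193))*(-34) = (-(-10)*(-2)*(-1/193))*(-34) = (-1*20*(-1/193))*(-34) = -20*(-1/193)*(-34) = (20/193)*(-34) = -680/193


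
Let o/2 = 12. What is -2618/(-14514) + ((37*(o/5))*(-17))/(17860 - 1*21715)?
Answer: 44927549/46626225 ≈ 0.96357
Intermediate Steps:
o = 24 (o = 2*12 = 24)
-2618/(-14514) + ((37*(o/5))*(-17))/(17860 - 1*21715) = -2618/(-14514) + ((37*(24/5))*(-17))/(17860 - 1*21715) = -2618*(-1/14514) + ((37*(24*(⅕)))*(-17))/(17860 - 21715) = 1309/7257 + ((37*(24/5))*(-17))/(-3855) = 1309/7257 + ((888/5)*(-17))*(-1/3855) = 1309/7257 - 15096/5*(-1/3855) = 1309/7257 + 5032/6425 = 44927549/46626225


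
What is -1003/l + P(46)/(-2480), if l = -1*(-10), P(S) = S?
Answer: -24879/248 ≈ -100.32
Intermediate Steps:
l = 10
-1003/l + P(46)/(-2480) = -1003/10 + 46/(-2480) = -1003*⅒ + 46*(-1/2480) = -1003/10 - 23/1240 = -24879/248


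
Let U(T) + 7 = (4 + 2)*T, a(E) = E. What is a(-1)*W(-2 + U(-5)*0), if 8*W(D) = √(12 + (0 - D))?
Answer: -√14/8 ≈ -0.46771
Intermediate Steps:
U(T) = -7 + 6*T (U(T) = -7 + (4 + 2)*T = -7 + 6*T)
W(D) = √(12 - D)/8 (W(D) = √(12 + (0 - D))/8 = √(12 - D)/8)
a(-1)*W(-2 + U(-5)*0) = -√(12 - (-2 + (-7 + 6*(-5))*0))/8 = -√(12 - (-2 + (-7 - 30)*0))/8 = -√(12 - (-2 - 37*0))/8 = -√(12 - (-2 + 0))/8 = -√(12 - 1*(-2))/8 = -√(12 + 2)/8 = -√14/8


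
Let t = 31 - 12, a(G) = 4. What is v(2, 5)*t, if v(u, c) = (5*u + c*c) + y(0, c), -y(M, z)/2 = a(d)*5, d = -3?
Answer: -95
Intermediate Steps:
y(M, z) = -40 (y(M, z) = -8*5 = -2*20 = -40)
v(u, c) = -40 + c² + 5*u (v(u, c) = (5*u + c*c) - 40 = (5*u + c²) - 40 = (c² + 5*u) - 40 = -40 + c² + 5*u)
t = 19
v(2, 5)*t = (-40 + 5² + 5*2)*19 = (-40 + 25 + 10)*19 = -5*19 = -95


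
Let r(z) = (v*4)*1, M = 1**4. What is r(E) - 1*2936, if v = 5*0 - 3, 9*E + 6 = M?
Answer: -2948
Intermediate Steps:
M = 1
E = -5/9 (E = -2/3 + (1/9)*1 = -2/3 + 1/9 = -5/9 ≈ -0.55556)
v = -3 (v = 0 - 3 = -3)
r(z) = -12 (r(z) = -3*4*1 = -12*1 = -12)
r(E) - 1*2936 = -12 - 1*2936 = -12 - 2936 = -2948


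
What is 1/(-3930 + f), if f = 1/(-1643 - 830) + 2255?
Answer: -2473/4142276 ≈ -0.00059702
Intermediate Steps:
f = 5576614/2473 (f = 1/(-2473) + 2255 = -1/2473 + 2255 = 5576614/2473 ≈ 2255.0)
1/(-3930 + f) = 1/(-3930 + 5576614/2473) = 1/(-4142276/2473) = -2473/4142276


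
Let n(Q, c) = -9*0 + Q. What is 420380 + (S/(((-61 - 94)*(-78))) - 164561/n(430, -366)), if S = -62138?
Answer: 5077705219/12090 ≈ 4.1999e+5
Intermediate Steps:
n(Q, c) = Q (n(Q, c) = 0 + Q = Q)
420380 + (S/(((-61 - 94)*(-78))) - 164561/n(430, -366)) = 420380 + (-62138*(-1/(78*(-61 - 94))) - 164561/430) = 420380 + (-62138/((-155*(-78))) - 164561*1/430) = 420380 + (-62138/12090 - 3827/10) = 420380 + (-62138*1/12090 - 3827/10) = 420380 + (-31069/6045 - 3827/10) = 420380 - 4688981/12090 = 5077705219/12090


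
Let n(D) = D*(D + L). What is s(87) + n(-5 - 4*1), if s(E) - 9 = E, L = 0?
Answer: 177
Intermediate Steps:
s(E) = 9 + E
n(D) = D² (n(D) = D*(D + 0) = D*D = D²)
s(87) + n(-5 - 4*1) = (9 + 87) + (-5 - 4*1)² = 96 + (-5 - 4)² = 96 + (-9)² = 96 + 81 = 177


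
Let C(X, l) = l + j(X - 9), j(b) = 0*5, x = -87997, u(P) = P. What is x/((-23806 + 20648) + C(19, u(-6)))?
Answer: 12571/452 ≈ 27.812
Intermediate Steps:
j(b) = 0
C(X, l) = l (C(X, l) = l + 0 = l)
x/((-23806 + 20648) + C(19, u(-6))) = -87997/((-23806 + 20648) - 6) = -87997/(-3158 - 6) = -87997/(-3164) = -87997*(-1/3164) = 12571/452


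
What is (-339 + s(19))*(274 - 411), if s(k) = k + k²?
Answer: -5617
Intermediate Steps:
(-339 + s(19))*(274 - 411) = (-339 + 19*(1 + 19))*(274 - 411) = (-339 + 19*20)*(-137) = (-339 + 380)*(-137) = 41*(-137) = -5617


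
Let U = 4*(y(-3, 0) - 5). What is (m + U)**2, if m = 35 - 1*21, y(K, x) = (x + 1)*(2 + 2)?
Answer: 100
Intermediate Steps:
y(K, x) = 4 + 4*x (y(K, x) = (1 + x)*4 = 4 + 4*x)
m = 14 (m = 35 - 21 = 14)
U = -4 (U = 4*((4 + 4*0) - 5) = 4*((4 + 0) - 5) = 4*(4 - 5) = 4*(-1) = -4)
(m + U)**2 = (14 - 4)**2 = 10**2 = 100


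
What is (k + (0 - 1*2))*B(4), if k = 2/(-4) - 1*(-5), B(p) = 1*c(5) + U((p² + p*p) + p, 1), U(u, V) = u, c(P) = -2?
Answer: 85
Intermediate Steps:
B(p) = -2 + p + 2*p² (B(p) = 1*(-2) + ((p² + p*p) + p) = -2 + ((p² + p²) + p) = -2 + (2*p² + p) = -2 + (p + 2*p²) = -2 + p + 2*p²)
k = 9/2 (k = 2*(-¼) + 5 = -½ + 5 = 9/2 ≈ 4.5000)
(k + (0 - 1*2))*B(4) = (9/2 + (0 - 1*2))*(-2 + 4*(1 + 2*4)) = (9/2 + (0 - 2))*(-2 + 4*(1 + 8)) = (9/2 - 2)*(-2 + 4*9) = 5*(-2 + 36)/2 = (5/2)*34 = 85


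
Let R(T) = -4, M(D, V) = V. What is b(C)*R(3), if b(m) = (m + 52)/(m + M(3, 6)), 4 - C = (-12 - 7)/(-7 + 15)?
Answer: -1868/99 ≈ -18.869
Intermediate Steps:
C = 51/8 (C = 4 - (-12 - 7)/(-7 + 15) = 4 - (-19)/8 = 4 - 1*(-19/8) = 4 + 19/8 = 51/8 ≈ 6.3750)
b(m) = (52 + m)/(6 + m) (b(m) = (m + 52)/(m + 6) = (52 + m)/(6 + m))
b(C)*R(3) = ((52 + 51/8)/(6 + 51/8))*(-4) = ((467/8)/(99/8))*(-4) = ((8/99)*(467/8))*(-4) = (467/99)*(-4) = -1868/99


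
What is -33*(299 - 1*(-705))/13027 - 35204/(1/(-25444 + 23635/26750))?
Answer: 31212640925595842/34847225 ≈ 8.9570e+8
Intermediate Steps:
-33*(299 - 1*(-705))/13027 - 35204/(1/(-25444 + 23635/26750)) = -33*(299 + 705)*(1/13027) - 35204/(1/(-25444 + 23635*(1/26750))) = -33*1004*(1/13027) - 35204/(1/(-25444 + 4727/5350)) = -33132*1/13027 - 35204/(1/(-136120673/5350)) = -33132/13027 - 35204/(-5350/136120673) = -33132/13027 - 35204*(-136120673/5350) = -33132/13027 + 2395996086146/2675 = 31212640925595842/34847225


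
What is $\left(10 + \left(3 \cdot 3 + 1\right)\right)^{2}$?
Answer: $400$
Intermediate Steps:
$\left(10 + \left(3 \cdot 3 + 1\right)\right)^{2} = \left(10 + \left(9 + 1\right)\right)^{2} = \left(10 + 10\right)^{2} = 20^{2} = 400$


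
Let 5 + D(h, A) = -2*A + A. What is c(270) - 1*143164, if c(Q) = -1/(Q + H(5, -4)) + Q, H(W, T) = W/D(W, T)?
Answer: -37866911/265 ≈ -1.4289e+5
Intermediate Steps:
D(h, A) = -5 - A (D(h, A) = -5 + (-2*A + A) = -5 - A)
H(W, T) = W/(-5 - T)
c(Q) = Q - 1/(-5 + Q) (c(Q) = -1/(Q - 1*5/(5 - 4)) + Q = -1/(Q - 1*5/1) + Q = -1/(Q - 1*5*1) + Q = -1/(Q - 5) + Q = -1/(-5 + Q) + Q = Q - 1/(-5 + Q))
c(270) - 1*143164 = (-1 + 270² - 5*270)/(-5 + 270) - 1*143164 = (-1 + 72900 - 1350)/265 - 143164 = (1/265)*71549 - 143164 = 71549/265 - 143164 = -37866911/265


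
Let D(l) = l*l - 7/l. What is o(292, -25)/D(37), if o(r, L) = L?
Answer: -925/50646 ≈ -0.018264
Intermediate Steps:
D(l) = l² - 7/l
o(292, -25)/D(37) = -25*37/(-7 + 37³) = -25*37/(-7 + 50653) = -25/((1/37)*50646) = -25/50646/37 = -25*37/50646 = -925/50646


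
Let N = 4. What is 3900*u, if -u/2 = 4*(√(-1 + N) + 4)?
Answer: -124800 - 31200*√3 ≈ -1.7884e+5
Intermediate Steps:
u = -32 - 8*√3 (u = -8*(√(-1 + 4) + 4) = -8*(√3 + 4) = -8*(4 + √3) = -2*(16 + 4*√3) = -32 - 8*√3 ≈ -45.856)
3900*u = 3900*(-32 - 8*√3) = -124800 - 31200*√3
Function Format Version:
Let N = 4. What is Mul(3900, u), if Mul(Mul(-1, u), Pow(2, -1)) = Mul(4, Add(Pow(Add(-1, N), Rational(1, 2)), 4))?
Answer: Add(-124800, Mul(-31200, Pow(3, Rational(1, 2)))) ≈ -1.7884e+5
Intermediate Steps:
u = Add(-32, Mul(-8, Pow(3, Rational(1, 2)))) (u = Mul(-2, Mul(4, Add(Pow(Add(-1, 4), Rational(1, 2)), 4))) = Mul(-2, Mul(4, Add(Pow(3, Rational(1, 2)), 4))) = Mul(-2, Mul(4, Add(4, Pow(3, Rational(1, 2))))) = Mul(-2, Add(16, Mul(4, Pow(3, Rational(1, 2))))) = Add(-32, Mul(-8, Pow(3, Rational(1, 2)))) ≈ -45.856)
Mul(3900, u) = Mul(3900, Add(-32, Mul(-8, Pow(3, Rational(1, 2))))) = Add(-124800, Mul(-31200, Pow(3, Rational(1, 2))))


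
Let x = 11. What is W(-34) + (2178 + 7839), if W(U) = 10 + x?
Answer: 10038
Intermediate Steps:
W(U) = 21 (W(U) = 10 + 11 = 21)
W(-34) + (2178 + 7839) = 21 + (2178 + 7839) = 21 + 10017 = 10038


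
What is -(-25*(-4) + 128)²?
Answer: -51984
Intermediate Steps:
-(-25*(-4) + 128)² = -(100 + 128)² = -1*228² = -1*51984 = -51984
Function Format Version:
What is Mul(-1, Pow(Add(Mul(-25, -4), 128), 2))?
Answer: -51984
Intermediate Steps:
Mul(-1, Pow(Add(Mul(-25, -4), 128), 2)) = Mul(-1, Pow(Add(100, 128), 2)) = Mul(-1, Pow(228, 2)) = Mul(-1, 51984) = -51984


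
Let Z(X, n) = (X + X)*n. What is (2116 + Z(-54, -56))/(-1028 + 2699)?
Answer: 8164/1671 ≈ 4.8857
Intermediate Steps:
Z(X, n) = 2*X*n (Z(X, n) = (2*X)*n = 2*X*n)
(2116 + Z(-54, -56))/(-1028 + 2699) = (2116 + 2*(-54)*(-56))/(-1028 + 2699) = (2116 + 6048)/1671 = 8164*(1/1671) = 8164/1671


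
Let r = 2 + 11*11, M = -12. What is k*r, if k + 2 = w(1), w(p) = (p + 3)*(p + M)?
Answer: -5658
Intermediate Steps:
r = 123 (r = 2 + 121 = 123)
w(p) = (-12 + p)*(3 + p) (w(p) = (p + 3)*(p - 12) = (3 + p)*(-12 + p) = (-12 + p)*(3 + p))
k = -46 (k = -2 + (-36 + 1² - 9*1) = -2 + (-36 + 1 - 9) = -2 - 44 = -46)
k*r = -46*123 = -5658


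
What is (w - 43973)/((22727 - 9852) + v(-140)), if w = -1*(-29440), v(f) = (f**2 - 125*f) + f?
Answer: -14533/49835 ≈ -0.29162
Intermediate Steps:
v(f) = f**2 - 124*f
w = 29440
(w - 43973)/((22727 - 9852) + v(-140)) = (29440 - 43973)/((22727 - 9852) - 140*(-124 - 140)) = -14533/(12875 - 140*(-264)) = -14533/(12875 + 36960) = -14533/49835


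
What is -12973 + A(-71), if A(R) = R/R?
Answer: -12972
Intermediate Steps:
A(R) = 1
-12973 + A(-71) = -12973 + 1 = -12972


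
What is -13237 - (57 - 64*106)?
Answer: -6510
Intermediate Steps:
-13237 - (57 - 64*106) = -13237 - (57 - 6784) = -13237 - 1*(-6727) = -13237 + 6727 = -6510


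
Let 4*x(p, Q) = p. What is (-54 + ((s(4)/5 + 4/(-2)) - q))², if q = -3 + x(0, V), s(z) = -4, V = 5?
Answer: 72361/25 ≈ 2894.4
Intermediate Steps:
x(p, Q) = p/4
q = -3 (q = -3 + (¼)*0 = -3 + 0 = -3)
(-54 + ((s(4)/5 + 4/(-2)) - q))² = (-54 + ((-4/5 + 4/(-2)) - 1*(-3)))² = (-54 + ((-4*⅕ + 4*(-½)) + 3))² = (-54 + ((-⅘ - 2) + 3))² = (-54 + (-14/5 + 3))² = (-54 + ⅕)² = (-269/5)² = 72361/25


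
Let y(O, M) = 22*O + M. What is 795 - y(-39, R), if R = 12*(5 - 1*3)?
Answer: 1629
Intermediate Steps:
R = 24 (R = 12*(5 - 3) = 12*2 = 24)
y(O, M) = M + 22*O
795 - y(-39, R) = 795 - (24 + 22*(-39)) = 795 - (24 - 858) = 795 - 1*(-834) = 795 + 834 = 1629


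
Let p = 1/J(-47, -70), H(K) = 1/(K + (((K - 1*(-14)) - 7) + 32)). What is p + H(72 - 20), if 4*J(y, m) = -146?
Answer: -213/10439 ≈ -0.020404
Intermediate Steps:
J(y, m) = -73/2 (J(y, m) = (¼)*(-146) = -73/2)
H(K) = 1/(39 + 2*K) (H(K) = 1/(K + (((K + 14) - 7) + 32)) = 1/(K + (((14 + K) - 7) + 32)) = 1/(K + ((7 + K) + 32)) = 1/(K + (39 + K)) = 1/(39 + 2*K))
p = -2/73 (p = 1/(-73/2) = -2/73 ≈ -0.027397)
p + H(72 - 20) = -2/73 + 1/(39 + 2*(72 - 20)) = -2/73 + 1/(39 + 2*52) = -2/73 + 1/(39 + 104) = -2/73 + 1/143 = -213/10439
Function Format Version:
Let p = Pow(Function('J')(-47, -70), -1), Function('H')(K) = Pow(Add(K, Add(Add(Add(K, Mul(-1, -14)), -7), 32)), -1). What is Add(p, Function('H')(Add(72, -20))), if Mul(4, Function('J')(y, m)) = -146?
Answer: Rational(-213, 10439) ≈ -0.020404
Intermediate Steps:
Function('J')(y, m) = Rational(-73, 2) (Function('J')(y, m) = Mul(Rational(1, 4), -146) = Rational(-73, 2))
Function('H')(K) = Pow(Add(39, Mul(2, K)), -1) (Function('H')(K) = Pow(Add(K, Add(Add(Add(K, 14), -7), 32)), -1) = Pow(Add(K, Add(Add(Add(14, K), -7), 32)), -1) = Pow(Add(K, Add(Add(7, K), 32)), -1) = Pow(Add(K, Add(39, K)), -1) = Pow(Add(39, Mul(2, K)), -1))
p = Rational(-2, 73) (p = Pow(Rational(-73, 2), -1) = Rational(-2, 73) ≈ -0.027397)
Add(p, Function('H')(Add(72, -20))) = Add(Rational(-2, 73), Pow(Add(39, Mul(2, Add(72, -20))), -1)) = Add(Rational(-2, 73), Pow(Add(39, Mul(2, 52)), -1)) = Add(Rational(-2, 73), Pow(Add(39, 104), -1)) = Add(Rational(-2, 73), Pow(143, -1)) = Add(Rational(-2, 73), Rational(1, 143)) = Rational(-213, 10439)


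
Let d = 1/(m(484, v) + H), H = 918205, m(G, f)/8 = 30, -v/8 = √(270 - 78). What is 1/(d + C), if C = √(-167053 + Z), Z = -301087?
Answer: 918445/394895385806223501 - 1687082436050*I*√117035/394895385806223501 ≈ 2.3258e-12 - 0.0014615*I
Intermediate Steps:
v = -64*√3 (v = -8*√(270 - 78) = -64*√3 ≈ -110.85)
m(G, f) = 240 (m(G, f) = 8*30 = 240)
d = 1/918445 (d = 1/(240 + 918205) = 1/918445 ≈ 1.0888e-6)
C = 2*I*√117035 (C = √(-167053 - 301087) = √(-468140) = 2*I*√117035 ≈ 684.21*I)
1/(d + C) = 1/(1/918445 + 2*I*√117035)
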